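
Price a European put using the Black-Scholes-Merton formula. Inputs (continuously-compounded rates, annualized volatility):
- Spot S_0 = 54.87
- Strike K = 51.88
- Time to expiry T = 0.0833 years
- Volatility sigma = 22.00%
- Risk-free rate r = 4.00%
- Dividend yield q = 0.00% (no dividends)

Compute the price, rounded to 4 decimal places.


Answer: Price = 0.3184

Derivation:
d1 = (ln(S/K) + (r - q + 0.5*sigma^2) * T) / (sigma * sqrt(T)) = 0.96669742
d2 = d1 - sigma * sqrt(T) = 0.90320159
exp(-rT) = 0.99667354; exp(-qT) = 1.00000000
P = K * exp(-rT) * N(-d2) - S_0 * exp(-qT) * N(-d1)
N(-d1) = 0.16684766; N(-d2) = 0.18320946
P = 51.8800 * 0.99667354 * 0.18320946 - 54.8700 * 1.00000000 * 0.16684766 = 0.3184


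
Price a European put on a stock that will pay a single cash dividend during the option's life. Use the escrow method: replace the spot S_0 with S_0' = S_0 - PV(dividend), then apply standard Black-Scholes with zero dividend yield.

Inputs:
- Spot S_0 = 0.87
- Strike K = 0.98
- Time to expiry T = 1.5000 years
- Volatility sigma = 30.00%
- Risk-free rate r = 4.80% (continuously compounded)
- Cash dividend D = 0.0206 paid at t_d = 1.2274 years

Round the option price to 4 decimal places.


PV(D) = D * exp(-r * t_d) = 0.0206 * 0.94278671 = 0.01942141
S_0' = S_0 - PV(D) = 0.8700 - 0.01942141 = 0.85057859
d1 = (ln(S_0'/K) + (r + sigma^2/2)*T) / (sigma*sqrt(T)) = -0.00581279
d2 = d1 - sigma*sqrt(T) = -0.37323625
exp(-rT) = 0.93053090
N(-d1) = 0.50231895; N(-d2) = 0.64551369
P = K * exp(-rT) * N(-d2) - S_0' * N(-d1) = 0.9800 * 0.93053090 * 0.64551369 - 0.85057859 * 0.50231895 = 0.1614

Answer: Price = 0.1614


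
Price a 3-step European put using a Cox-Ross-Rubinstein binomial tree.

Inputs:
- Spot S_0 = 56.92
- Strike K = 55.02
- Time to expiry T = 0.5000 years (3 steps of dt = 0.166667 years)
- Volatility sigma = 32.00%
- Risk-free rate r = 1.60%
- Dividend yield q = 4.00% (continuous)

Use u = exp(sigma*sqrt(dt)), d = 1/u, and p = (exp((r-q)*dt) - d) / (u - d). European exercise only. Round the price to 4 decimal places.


Answer: Price = V(0,0) = 4.7486

Derivation:
dt = T/N = 0.166667
u = exp(sigma*sqrt(dt)) = 1.139557; d = 1/u = 0.877534
p = (exp((r-q)*dt) - d) / (u - d) = 0.452151
Discount per step: exp(-r*dt) = 0.997337
Stock lattice S(k, i) with i counting down-moves:
  k=0: S(0,0) = 56.9200
  k=1: S(1,0) = 64.8636; S(1,1) = 49.9492
  k=2: S(2,0) = 73.9157; S(2,1) = 56.9200; S(2,2) = 43.8322
  k=3: S(3,0) = 84.2312; S(3,1) = 64.8636; S(3,2) = 49.9492; S(3,3) = 38.4642
Terminal payoffs V(N, i) = max(K - S_T, 0):
  V(3,0) = 0.000000; V(3,1) = 0.000000; V(3,2) = 5.070758; V(3,3) = 16.555782
Backward induction: V(k, i) = exp(-r*dt) * [p * V(k+1, i) + (1-p) * V(k+1, i+1)].
  V(2,0) = exp(-r*dt) * [p*0.000000 + (1-p)*0.000000] = 0.000000
  V(2,1) = exp(-r*dt) * [p*0.000000 + (1-p)*5.070758] = 2.770611
  V(2,2) = exp(-r*dt) * [p*5.070758 + (1-p)*16.555782] = 11.332555
  V(1,0) = exp(-r*dt) * [p*0.000000 + (1-p)*2.770611] = 1.513834
  V(1,1) = exp(-r*dt) * [p*2.770611 + (1-p)*11.332555] = 7.441392
  V(0,0) = exp(-r*dt) * [p*1.513834 + (1-p)*7.441392] = 4.748560


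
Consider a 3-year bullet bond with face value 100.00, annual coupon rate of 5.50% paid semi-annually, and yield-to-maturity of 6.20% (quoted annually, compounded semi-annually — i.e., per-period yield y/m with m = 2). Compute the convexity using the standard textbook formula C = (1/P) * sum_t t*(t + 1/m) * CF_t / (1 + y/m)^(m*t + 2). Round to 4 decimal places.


Coupon per period c = face * coupon_rate / m = 2.750000
Periods per year m = 2; per-period yield y/m = 0.031000
Number of cashflows N = 6
Cashflows (t years, CF_t, discount factor 1/(1+y/m)^(m*t), PV):
  t = 0.5000: CF_t = 2.750000, DF = 0.969932, PV = 2.667313
  t = 1.0000: CF_t = 2.750000, DF = 0.940768, PV = 2.587113
  t = 1.5000: CF_t = 2.750000, DF = 0.912481, PV = 2.509324
  t = 2.0000: CF_t = 2.750000, DF = 0.885045, PV = 2.433874
  t = 2.5000: CF_t = 2.750000, DF = 0.858434, PV = 2.360692
  t = 3.0000: CF_t = 102.750000, DF = 0.832622, PV = 85.551935
Price P = sum_t PV_t = 98.110251
Convexity numerator sum_t t*(t + 1/m) * CF_t / (1+y/m)^(m*t + 2):
  t = 0.5000: term = 1.254662
  t = 1.0000: term = 3.650811
  t = 1.5000: term = 7.082077
  t = 2.0000: term = 11.448556
  t = 2.5000: term = 16.656483
  t = 3.0000: term = 845.087752
Convexity = (1/P) * sum = 885.180339 / 98.110251 = 9.022302

Answer: Convexity = 9.0223


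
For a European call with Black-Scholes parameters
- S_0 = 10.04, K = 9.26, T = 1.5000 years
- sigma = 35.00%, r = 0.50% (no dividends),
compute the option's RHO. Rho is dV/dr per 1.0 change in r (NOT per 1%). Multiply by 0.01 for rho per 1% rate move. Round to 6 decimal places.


Answer: Rho = 6.848176

Derivation:
d1 = 0.4204912265; d2 = -0.0081694785
phi(d1) = 0.3651872771; exp(-qT) = 1.0000000000; exp(-rT) = 0.9925280548
N(d2) = 0.4967408859
Rho = K*T*exp(-rT)*N(d2) = 9.2600 * 1.5000 * 0.9925280548 * 0.4967408859 = 6.848176


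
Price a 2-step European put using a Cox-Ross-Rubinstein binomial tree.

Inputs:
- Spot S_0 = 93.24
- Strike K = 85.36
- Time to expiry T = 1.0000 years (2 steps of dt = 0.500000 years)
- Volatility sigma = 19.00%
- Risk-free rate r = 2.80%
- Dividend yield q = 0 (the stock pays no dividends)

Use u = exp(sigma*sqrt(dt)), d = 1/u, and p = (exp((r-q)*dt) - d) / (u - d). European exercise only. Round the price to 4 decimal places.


Answer: Price = V(0,0) = 3.1728

Derivation:
dt = T/N = 0.500000
u = exp(sigma*sqrt(dt)) = 1.143793; d = 1/u = 0.874284
p = (exp((r-q)*dt) - d) / (u - d) = 0.518774
Discount per step: exp(-r*dt) = 0.986098
Stock lattice S(k, i) with i counting down-moves:
  k=0: S(0,0) = 93.2400
  k=1: S(1,0) = 106.6473; S(1,1) = 81.5182
  k=2: S(2,0) = 121.9825; S(2,1) = 93.2400; S(2,2) = 71.2701
Terminal payoffs V(N, i) = max(K - S_T, 0):
  V(2,0) = 0.000000; V(2,1) = 0.000000; V(2,2) = 14.089946
Backward induction: V(k, i) = exp(-r*dt) * [p * V(k+1, i) + (1-p) * V(k+1, i+1)].
  V(1,0) = exp(-r*dt) * [p*0.000000 + (1-p)*0.000000] = 0.000000
  V(1,1) = exp(-r*dt) * [p*0.000000 + (1-p)*14.089946] = 6.686178
  V(0,0) = exp(-r*dt) * [p*0.000000 + (1-p)*6.686178] = 3.172828


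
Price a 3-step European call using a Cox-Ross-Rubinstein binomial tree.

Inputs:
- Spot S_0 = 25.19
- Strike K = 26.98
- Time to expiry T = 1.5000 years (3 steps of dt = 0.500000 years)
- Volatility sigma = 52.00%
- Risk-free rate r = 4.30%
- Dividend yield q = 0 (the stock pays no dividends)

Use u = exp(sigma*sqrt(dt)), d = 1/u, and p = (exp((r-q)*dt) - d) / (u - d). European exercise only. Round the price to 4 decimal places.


Answer: Price = V(0,0) = 6.7063

Derivation:
dt = T/N = 0.500000
u = exp(sigma*sqrt(dt)) = 1.444402; d = 1/u = 0.692328
p = (exp((r-q)*dt) - d) / (u - d) = 0.437995
Discount per step: exp(-r*dt) = 0.978729
Stock lattice S(k, i) with i counting down-moves:
  k=0: S(0,0) = 25.1900
  k=1: S(1,0) = 36.3845; S(1,1) = 17.4397
  k=2: S(2,0) = 52.5538; S(2,1) = 25.1900; S(2,2) = 12.0740
  k=3: S(3,0) = 75.9089; S(3,1) = 36.3845; S(3,2) = 17.4397; S(3,3) = 8.3592
Terminal payoffs V(N, i) = max(S_T - K, 0):
  V(3,0) = 48.928880; V(3,1) = 9.404491; V(3,2) = 0.000000; V(3,3) = 0.000000
Backward induction: V(k, i) = exp(-r*dt) * [p * V(k+1, i) + (1-p) * V(k+1, i+1)].
  V(2,0) = exp(-r*dt) * [p*48.928880 + (1-p)*9.404491] = 26.147717
  V(2,1) = exp(-r*dt) * [p*9.404491 + (1-p)*0.000000] = 4.031505
  V(2,2) = exp(-r*dt) * [p*0.000000 + (1-p)*0.000000] = 0.000000
  V(1,0) = exp(-r*dt) * [p*26.147717 + (1-p)*4.031505] = 13.426503
  V(1,1) = exp(-r*dt) * [p*4.031505 + (1-p)*0.000000] = 1.728221
  V(0,0) = exp(-r*dt) * [p*13.426503 + (1-p)*1.728221] = 6.706265


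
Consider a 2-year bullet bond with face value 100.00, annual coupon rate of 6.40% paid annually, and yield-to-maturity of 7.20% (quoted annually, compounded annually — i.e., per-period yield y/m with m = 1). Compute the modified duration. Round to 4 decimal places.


Answer: Modified duration = 1.8092

Derivation:
Coupon per period c = face * coupon_rate / m = 6.400000
Periods per year m = 1; per-period yield y/m = 0.072000
Number of cashflows N = 2
Cashflows (t years, CF_t, discount factor 1/(1+y/m)^(m*t), PV):
  t = 1.0000: CF_t = 6.400000, DF = 0.932836, PV = 5.970149
  t = 2.0000: CF_t = 106.400000, DF = 0.870183, PV = 92.587436
Price P = sum_t PV_t = 98.557585
First compute Macaulay numerator sum_t t * PV_t:
  t * PV_t at t = 1.0000: 5.970149
  t * PV_t at t = 2.0000: 185.174872
Macaulay duration D = 191.145021 / 98.557585 = 1.939425
Modified duration = D / (1 + y/m) = 1.939425 / (1 + 0.072000) = 1.809165


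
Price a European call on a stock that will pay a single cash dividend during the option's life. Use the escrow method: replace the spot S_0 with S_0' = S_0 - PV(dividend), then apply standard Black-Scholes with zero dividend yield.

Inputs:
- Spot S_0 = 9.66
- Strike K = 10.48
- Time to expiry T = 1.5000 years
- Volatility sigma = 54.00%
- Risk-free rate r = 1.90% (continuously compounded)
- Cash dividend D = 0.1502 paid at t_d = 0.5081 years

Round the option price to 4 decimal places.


Answer: Price = 2.2279

Derivation:
PV(D) = D * exp(-r * t_d) = 0.1502 * 0.99039255 = 0.14875696
S_0' = S_0 - PV(D) = 9.6600 - 0.14875696 = 9.51124304
d1 = (ln(S_0'/K) + (r + sigma^2/2)*T) / (sigma*sqrt(T)) = 0.22711593
d2 = d1 - sigma*sqrt(T) = -0.43424630
exp(-rT) = 0.97190229
N(d1) = 0.58983320; N(d2) = 0.33205480
C = S_0' * N(d1) - K * exp(-rT) * N(d2) = 9.51124304 * 0.58983320 - 10.4800 * 0.97190229 * 0.33205480 = 2.2279


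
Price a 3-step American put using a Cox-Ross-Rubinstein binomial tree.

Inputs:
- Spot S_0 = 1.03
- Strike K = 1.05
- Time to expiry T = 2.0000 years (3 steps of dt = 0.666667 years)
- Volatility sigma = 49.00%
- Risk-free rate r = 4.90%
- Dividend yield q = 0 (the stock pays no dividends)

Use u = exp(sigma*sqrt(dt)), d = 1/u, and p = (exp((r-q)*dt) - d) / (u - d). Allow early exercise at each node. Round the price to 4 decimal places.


Answer: Price = V(0,0) = 0.2613

Derivation:
dt = T/N = 0.666667
u = exp(sigma*sqrt(dt)) = 1.491949; d = 1/u = 0.670264
p = (exp((r-q)*dt) - d) / (u - d) = 0.441705
Discount per step: exp(-r*dt) = 0.967861
Stock lattice S(k, i) with i counting down-moves:
  k=0: S(0,0) = 1.0300
  k=1: S(1,0) = 1.5367; S(1,1) = 0.6904
  k=2: S(2,0) = 2.2927; S(2,1) = 1.0300; S(2,2) = 0.4627
  k=3: S(3,0) = 3.4206; S(3,1) = 1.5367; S(3,2) = 0.6904; S(3,3) = 0.3102
Terminal payoffs V(N, i) = max(K - S_T, 0):
  V(3,0) = 0.000000; V(3,1) = 0.000000; V(3,2) = 0.359628; V(3,3) = 0.739848
Backward induction: V(k, i) = exp(-r*dt) * [p * V(k+1, i) + (1-p) * V(k+1, i+1)]; then take max(V_cont, immediate exercise) for American.
  V(2,0) = exp(-r*dt) * [p*0.000000 + (1-p)*0.000000] = 0.000000; exercise = 0.000000; V(2,0) = max -> 0.000000
  V(2,1) = exp(-r*dt) * [p*0.000000 + (1-p)*0.359628] = 0.194326; exercise = 0.020000; V(2,1) = max -> 0.194326
  V(2,2) = exp(-r*dt) * [p*0.359628 + (1-p)*0.739848] = 0.553522; exercise = 0.587268; V(2,2) = max -> 0.587268
  V(1,0) = exp(-r*dt) * [p*0.000000 + (1-p)*0.194326] = 0.105004; exercise = 0.000000; V(1,0) = max -> 0.105004
  V(1,1) = exp(-r*dt) * [p*0.194326 + (1-p)*0.587268] = 0.400408; exercise = 0.359628; V(1,1) = max -> 0.400408
  V(0,0) = exp(-r*dt) * [p*0.105004 + (1-p)*0.400408] = 0.261252; exercise = 0.020000; V(0,0) = max -> 0.261252


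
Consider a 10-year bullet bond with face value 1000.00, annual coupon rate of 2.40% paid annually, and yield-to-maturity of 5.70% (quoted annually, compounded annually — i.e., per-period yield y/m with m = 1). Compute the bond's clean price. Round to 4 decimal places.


Coupon per period c = face * coupon_rate / m = 24.000000
Periods per year m = 1; per-period yield y/m = 0.057000
Number of cashflows N = 10
Cashflows (t years, CF_t, discount factor 1/(1+y/m)^(m*t), PV):
  t = 1.0000: CF_t = 24.000000, DF = 0.946074, PV = 22.705771
  t = 2.0000: CF_t = 24.000000, DF = 0.895056, PV = 21.481335
  t = 3.0000: CF_t = 24.000000, DF = 0.846789, PV = 20.322928
  t = 4.0000: CF_t = 24.000000, DF = 0.801125, PV = 19.226990
  t = 5.0000: CF_t = 24.000000, DF = 0.757923, PV = 18.190151
  t = 6.0000: CF_t = 24.000000, DF = 0.717051, PV = 17.209225
  t = 7.0000: CF_t = 24.000000, DF = 0.678383, PV = 16.281197
  t = 8.0000: CF_t = 24.000000, DF = 0.641801, PV = 15.403214
  t = 9.0000: CF_t = 24.000000, DF = 0.607191, PV = 14.572577
  t = 10.0000: CF_t = 1024.000000, DF = 0.574447, PV = 588.233946
Price P = sum_t PV_t = 753.627334

Answer: Price = 753.6273


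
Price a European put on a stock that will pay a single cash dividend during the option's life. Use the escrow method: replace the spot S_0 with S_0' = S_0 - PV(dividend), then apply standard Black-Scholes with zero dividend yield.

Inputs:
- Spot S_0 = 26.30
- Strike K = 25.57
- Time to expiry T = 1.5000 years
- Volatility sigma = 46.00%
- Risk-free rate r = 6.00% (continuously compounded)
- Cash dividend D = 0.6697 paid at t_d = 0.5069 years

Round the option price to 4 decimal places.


PV(D) = D * exp(-r * t_d) = 0.6697 * 0.97004385 = 0.64963837
S_0' = S_0 - PV(D) = 26.3000 - 0.64963837 = 25.65036163
d1 = (ln(S_0'/K) + (r + sigma^2/2)*T) / (sigma*sqrt(T)) = 0.44701037
d2 = d1 - sigma*sqrt(T) = -0.11637227
exp(-rT) = 0.91393119
N(-d1) = 0.32743379; N(-d2) = 0.54632125
P = K * exp(-rT) * N(-d2) - S_0' * N(-d1) = 25.5700 * 0.91393119 * 0.54632125 - 25.65036163 * 0.32743379 = 4.3683

Answer: Price = 4.3683


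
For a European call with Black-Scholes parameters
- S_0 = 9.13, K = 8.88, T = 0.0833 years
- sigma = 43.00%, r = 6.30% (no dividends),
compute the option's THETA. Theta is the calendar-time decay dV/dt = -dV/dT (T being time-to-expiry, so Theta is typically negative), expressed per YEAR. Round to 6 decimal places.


Answer: Theta = -2.894375

Derivation:
d1 = 0.3280525793; d2 = 0.2039471000
phi(d1) = 0.3780428309; exp(-qT) = 1.0000000000; exp(-rT) = 0.9947658462
Theta = -S*exp(-qT)*phi(d1)*sigma/(2*sqrt(T)) - r*K*exp(-rT)*N(d2) + q*S*exp(-qT)*N(d1)
N(d1) = 0.6285640461; N(d2) = 0.5808025810; sqrt(T) = 0.2886173938
Term 1 = -9.1300 * 1.0000000000 * 0.3780428309 * 0.4300 / (2 * 0.2886173938) = -2.5711519501
Term 2 = -0.0630 * 8.8800 * 0.9947658462 * 0.5808025810 = -0.3232234927
Term 3 = 0 (no dividend yield, q = 0)
Theta = -2.5711519501 + (-0.3232234927) + (0.0000000000) = -2.894375


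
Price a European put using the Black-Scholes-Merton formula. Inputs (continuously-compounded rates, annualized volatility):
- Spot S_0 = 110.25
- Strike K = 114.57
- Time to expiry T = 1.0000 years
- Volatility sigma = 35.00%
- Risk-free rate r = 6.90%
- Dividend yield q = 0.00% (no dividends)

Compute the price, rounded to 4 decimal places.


Answer: Price = 13.4830

Derivation:
d1 = (ln(S/K) + (r - q + 0.5*sigma^2) * T) / (sigma * sqrt(T)) = 0.26232721
d2 = d1 - sigma * sqrt(T) = -0.08767279
exp(-rT) = 0.93332668; exp(-qT) = 1.00000000
P = K * exp(-rT) * N(-d2) - S_0 * exp(-qT) * N(-d1)
N(-d1) = 0.39653459; N(-d2) = 0.53493163
P = 114.5700 * 0.93332668 * 0.53493163 - 110.2500 * 1.00000000 * 0.39653459 = 13.4830


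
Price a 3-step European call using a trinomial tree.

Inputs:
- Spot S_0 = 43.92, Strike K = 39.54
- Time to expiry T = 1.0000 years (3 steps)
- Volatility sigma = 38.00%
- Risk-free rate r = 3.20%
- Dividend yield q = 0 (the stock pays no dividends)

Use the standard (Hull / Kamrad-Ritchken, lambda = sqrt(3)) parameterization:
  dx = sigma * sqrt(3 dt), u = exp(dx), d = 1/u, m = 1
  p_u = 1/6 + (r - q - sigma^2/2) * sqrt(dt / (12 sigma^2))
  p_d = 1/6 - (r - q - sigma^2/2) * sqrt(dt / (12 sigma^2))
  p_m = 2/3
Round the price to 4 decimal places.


Answer: Price = V(0,0) = 9.4199

Derivation:
dt = T/N = 0.333333; dx = sigma*sqrt(3*dt) = 0.380000
u = exp(dx) = 1.462285; d = 1/u = 0.683861
p_u = 0.149035, p_m = 0.666667, p_d = 0.184298
Discount per step: exp(-r*dt) = 0.989390
Stock lattice S(k, j) with j the centered position index:
  k=0: S(0,+0) = 43.9200
  k=1: S(1,-1) = 30.0352; S(1,+0) = 43.9200; S(1,+1) = 64.2235
  k=2: S(2,-2) = 20.5399; S(2,-1) = 30.0352; S(2,+0) = 43.9200; S(2,+1) = 64.2235; S(2,+2) = 93.9131
  k=3: S(3,-3) = 14.0465; S(3,-2) = 20.5399; S(3,-1) = 30.0352; S(3,+0) = 43.9200; S(3,+1) = 64.2235; S(3,+2) = 93.9131; S(3,+3) = 137.3277
Terminal payoffs V(N, j) = max(S_T - K, 0):
  V(3,-3) = 0.000000; V(3,-2) = 0.000000; V(3,-1) = 0.000000; V(3,+0) = 4.380000; V(3,+1) = 24.683539; V(3,+2) = 54.373092; V(3,+3) = 97.787667
Backward induction: V(k, j) = exp(-r*dt) * [p_u * V(k+1, j+1) + p_m * V(k+1, j) + p_d * V(k+1, j-1)]
  V(2,-2) = exp(-r*dt) * [p_u*0.000000 + p_m*0.000000 + p_d*0.000000] = 0.000000
  V(2,-1) = exp(-r*dt) * [p_u*4.380000 + p_m*0.000000 + p_d*0.000000] = 0.645848
  V(2,+0) = exp(-r*dt) * [p_u*24.683539 + p_m*4.380000 + p_d*0.000000] = 6.528701
  V(2,+1) = exp(-r*dt) * [p_u*54.373092 + p_m*24.683539 + p_d*4.380000] = 25.097280
  V(2,+2) = exp(-r*dt) * [p_u*97.787667 + p_m*54.373092 + p_d*24.683539] = 54.784162
  V(1,-1) = exp(-r*dt) * [p_u*6.528701 + p_m*0.645848 + p_d*0.000000] = 1.388679
  V(1,+0) = exp(-r*dt) * [p_u*25.097280 + p_m*6.528701 + p_d*0.645848] = 8.124744
  V(1,+1) = exp(-r*dt) * [p_u*54.784162 + p_m*25.097280 + p_d*6.528701] = 25.822596
  V(0,+0) = exp(-r*dt) * [p_u*25.822596 + p_m*8.124744 + p_d*1.388679] = 9.419883


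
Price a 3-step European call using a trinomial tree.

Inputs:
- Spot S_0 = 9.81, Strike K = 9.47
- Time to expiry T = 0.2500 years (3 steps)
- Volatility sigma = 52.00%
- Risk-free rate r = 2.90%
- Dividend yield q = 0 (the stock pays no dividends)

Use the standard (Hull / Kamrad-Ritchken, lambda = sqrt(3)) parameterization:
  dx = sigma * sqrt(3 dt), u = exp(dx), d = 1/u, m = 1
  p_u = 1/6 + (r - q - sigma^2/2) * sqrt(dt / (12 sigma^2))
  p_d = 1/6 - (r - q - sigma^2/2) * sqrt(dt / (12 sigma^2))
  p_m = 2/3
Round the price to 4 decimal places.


Answer: Price = V(0,0) = 1.1737

Derivation:
dt = T/N = 0.083333; dx = sigma*sqrt(3*dt) = 0.260000
u = exp(dx) = 1.296930; d = 1/u = 0.771052
p_u = 0.149647, p_m = 0.666667, p_d = 0.183686
Discount per step: exp(-r*dt) = 0.997586
Stock lattice S(k, j) with j the centered position index:
  k=0: S(0,+0) = 9.8100
  k=1: S(1,-1) = 7.5640; S(1,+0) = 9.8100; S(1,+1) = 12.7229
  k=2: S(2,-2) = 5.8322; S(2,-1) = 7.5640; S(2,+0) = 9.8100; S(2,+1) = 12.7229; S(2,+2) = 16.5007
  k=3: S(3,-3) = 4.4970; S(3,-2) = 5.8322; S(3,-1) = 7.5640; S(3,+0) = 9.8100; S(3,+1) = 12.7229; S(3,+2) = 16.5007; S(3,+3) = 21.4002
Terminal payoffs V(N, j) = max(S_T - K, 0):
  V(3,-3) = 0.000000; V(3,-2) = 0.000000; V(3,-1) = 0.000000; V(3,+0) = 0.340000; V(3,+1) = 3.252884; V(3,+2) = 7.030691; V(3,+3) = 11.930243
Backward induction: V(k, j) = exp(-r*dt) * [p_u * V(k+1, j+1) + p_m * V(k+1, j) + p_d * V(k+1, j-1)]
  V(2,-2) = exp(-r*dt) * [p_u*0.000000 + p_m*0.000000 + p_d*0.000000] = 0.000000
  V(2,-1) = exp(-r*dt) * [p_u*0.340000 + p_m*0.000000 + p_d*0.000000] = 0.050757
  V(2,+0) = exp(-r*dt) * [p_u*3.252884 + p_m*0.340000 + p_d*0.000000] = 0.711730
  V(2,+1) = exp(-r*dt) * [p_u*7.030691 + p_m*3.252884 + p_d*0.340000] = 3.275243
  V(2,+2) = exp(-r*dt) * [p_u*11.930243 + p_m*7.030691 + p_d*3.252884] = 7.052902
  V(1,-1) = exp(-r*dt) * [p_u*0.711730 + p_m*0.050757 + p_d*0.000000] = 0.140008
  V(1,+0) = exp(-r*dt) * [p_u*3.275243 + p_m*0.711730 + p_d*0.050757] = 0.971591
  V(1,+1) = exp(-r*dt) * [p_u*7.052902 + p_m*3.275243 + p_d*0.711730] = 3.361545
  V(0,+0) = exp(-r*dt) * [p_u*3.361545 + p_m*0.971591 + p_d*0.140008] = 1.173652


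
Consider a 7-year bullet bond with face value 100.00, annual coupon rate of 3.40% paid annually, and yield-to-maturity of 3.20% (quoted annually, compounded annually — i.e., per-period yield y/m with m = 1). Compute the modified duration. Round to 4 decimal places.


Answer: Modified duration = 6.1539

Derivation:
Coupon per period c = face * coupon_rate / m = 3.400000
Periods per year m = 1; per-period yield y/m = 0.032000
Number of cashflows N = 7
Cashflows (t years, CF_t, discount factor 1/(1+y/m)^(m*t), PV):
  t = 1.0000: CF_t = 3.400000, DF = 0.968992, PV = 3.294574
  t = 2.0000: CF_t = 3.400000, DF = 0.938946, PV = 3.192416
  t = 3.0000: CF_t = 3.400000, DF = 0.909831, PV = 3.093427
  t = 4.0000: CF_t = 3.400000, DF = 0.881620, PV = 2.997506
  t = 5.0000: CF_t = 3.400000, DF = 0.854283, PV = 2.904561
  t = 6.0000: CF_t = 3.400000, DF = 0.827793, PV = 2.814497
  t = 7.0000: CF_t = 103.400000, DF = 0.802125, PV = 82.939738
Price P = sum_t PV_t = 101.236718
First compute Macaulay numerator sum_t t * PV_t:
  t * PV_t at t = 1.0000: 3.294574
  t * PV_t at t = 2.0000: 6.384833
  t * PV_t at t = 3.0000: 9.280280
  t * PV_t at t = 4.0000: 11.990026
  t * PV_t at t = 5.0000: 14.522803
  t * PV_t at t = 6.0000: 16.886980
  t * PV_t at t = 7.0000: 580.578164
Macaulay duration D = 642.937659 / 101.236718 = 6.350835
Modified duration = D / (1 + y/m) = 6.350835 / (1 + 0.032000) = 6.153910


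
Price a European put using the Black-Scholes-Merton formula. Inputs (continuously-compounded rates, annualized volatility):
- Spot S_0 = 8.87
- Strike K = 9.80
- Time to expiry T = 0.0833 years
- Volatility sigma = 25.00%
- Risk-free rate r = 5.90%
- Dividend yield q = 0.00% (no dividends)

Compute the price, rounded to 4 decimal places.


d1 = (ln(S/K) + (r - q + 0.5*sigma^2) * T) / (sigma * sqrt(T)) = -1.27767441
d2 = d1 - sigma * sqrt(T) = -1.34982876
exp(-rT) = 0.99509736; exp(-qT) = 1.00000000
P = K * exp(-rT) * N(-d2) - S_0 * exp(-qT) * N(-d1)
N(-d1) = 0.89931787; N(-d2) = 0.91146454
P = 9.8000 * 0.99509736 * 0.91146454 - 8.8700 * 1.00000000 * 0.89931787 = 0.9116

Answer: Price = 0.9116


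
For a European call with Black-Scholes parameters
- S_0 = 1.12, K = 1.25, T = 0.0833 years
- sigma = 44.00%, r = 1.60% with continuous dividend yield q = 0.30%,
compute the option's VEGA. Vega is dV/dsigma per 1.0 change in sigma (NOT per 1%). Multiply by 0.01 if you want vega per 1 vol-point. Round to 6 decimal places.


d1 = -0.7927176583; d2 = -0.9197093116
phi(d1) = 0.2913764585; exp(-qT) = 0.9997501312; exp(-rT) = 0.9986680878
Vega = S * exp(-qT) * phi(d1) * sqrt(T) = 1.1200 * 0.9997501312 * 0.2913764585 * 0.2886173938 = 0.094164

Answer: Vega = 0.094164


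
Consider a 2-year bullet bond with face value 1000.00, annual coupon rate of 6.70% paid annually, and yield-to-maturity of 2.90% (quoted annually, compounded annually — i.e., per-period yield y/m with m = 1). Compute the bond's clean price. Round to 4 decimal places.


Answer: Price = 1072.8174

Derivation:
Coupon per period c = face * coupon_rate / m = 67.000000
Periods per year m = 1; per-period yield y/m = 0.029000
Number of cashflows N = 2
Cashflows (t years, CF_t, discount factor 1/(1+y/m)^(m*t), PV):
  t = 1.0000: CF_t = 67.000000, DF = 0.971817, PV = 65.111759
  t = 2.0000: CF_t = 1067.000000, DF = 0.944429, PV = 1007.705595
Price P = sum_t PV_t = 1072.817354


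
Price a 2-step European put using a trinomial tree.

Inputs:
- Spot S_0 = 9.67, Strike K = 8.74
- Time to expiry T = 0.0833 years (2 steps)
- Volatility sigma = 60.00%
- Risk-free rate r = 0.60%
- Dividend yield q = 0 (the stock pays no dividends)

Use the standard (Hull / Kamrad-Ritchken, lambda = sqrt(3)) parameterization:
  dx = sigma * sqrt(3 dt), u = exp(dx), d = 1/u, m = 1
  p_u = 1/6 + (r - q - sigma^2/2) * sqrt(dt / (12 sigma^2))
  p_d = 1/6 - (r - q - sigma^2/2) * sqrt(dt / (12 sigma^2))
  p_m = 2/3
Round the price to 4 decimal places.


dt = T/N = 0.041650; dx = sigma*sqrt(3*dt) = 0.212090
u = exp(dx) = 1.236259; d = 1/u = 0.808892
p_u = 0.149582, p_m = 0.666667, p_d = 0.183752
Discount per step: exp(-r*dt) = 0.999750
Stock lattice S(k, j) with j the centered position index:
  k=0: S(0,+0) = 9.6700
  k=1: S(1,-1) = 7.8220; S(1,+0) = 9.6700; S(1,+1) = 11.9546
  k=2: S(2,-2) = 6.3271; S(2,-1) = 7.8220; S(2,+0) = 9.6700; S(2,+1) = 11.9546; S(2,+2) = 14.7790
Terminal payoffs V(N, j) = max(K - S_T, 0):
  V(2,-2) = 2.412855; V(2,-1) = 0.918012; V(2,+0) = 0.000000; V(2,+1) = 0.000000; V(2,+2) = 0.000000
Backward induction: V(k, j) = exp(-r*dt) * [p_u * V(k+1, j+1) + p_m * V(k+1, j) + p_d * V(k+1, j-1)]
  V(1,-1) = exp(-r*dt) * [p_u*0.000000 + p_m*0.918012 + p_d*2.412855] = 1.055111
  V(1,+0) = exp(-r*dt) * [p_u*0.000000 + p_m*0.000000 + p_d*0.918012] = 0.168644
  V(1,+1) = exp(-r*dt) * [p_u*0.000000 + p_m*0.000000 + p_d*0.000000] = 0.000000
  V(0,+0) = exp(-r*dt) * [p_u*0.000000 + p_m*0.168644 + p_d*1.055111] = 0.306231

Answer: Price = V(0,0) = 0.3062


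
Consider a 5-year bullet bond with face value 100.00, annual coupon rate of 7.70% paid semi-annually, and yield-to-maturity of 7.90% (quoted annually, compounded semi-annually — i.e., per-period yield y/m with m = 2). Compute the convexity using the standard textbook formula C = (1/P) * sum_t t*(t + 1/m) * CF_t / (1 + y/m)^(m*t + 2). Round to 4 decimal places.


Answer: Convexity = 20.3539

Derivation:
Coupon per period c = face * coupon_rate / m = 3.850000
Periods per year m = 2; per-period yield y/m = 0.039500
Number of cashflows N = 10
Cashflows (t years, CF_t, discount factor 1/(1+y/m)^(m*t), PV):
  t = 0.5000: CF_t = 3.850000, DF = 0.962001, PV = 3.703704
  t = 1.0000: CF_t = 3.850000, DF = 0.925446, PV = 3.562967
  t = 1.5000: CF_t = 3.850000, DF = 0.890280, PV = 3.427577
  t = 2.0000: CF_t = 3.850000, DF = 0.856450, PV = 3.297333
  t = 2.5000: CF_t = 3.850000, DF = 0.823906, PV = 3.172037
  t = 3.0000: CF_t = 3.850000, DF = 0.792598, PV = 3.051503
  t = 3.5000: CF_t = 3.850000, DF = 0.762480, PV = 2.935549
  t = 4.0000: CF_t = 3.850000, DF = 0.733507, PV = 2.824001
  t = 4.5000: CF_t = 3.850000, DF = 0.705634, PV = 2.716691
  t = 5.0000: CF_t = 103.850000, DF = 0.678821, PV = 70.495527
Price P = sum_t PV_t = 99.186888
Convexity numerator sum_t t*(t + 1/m) * CF_t / (1+y/m)^(m*t + 2):
  t = 0.5000: term = 1.713789
  t = 1.0000: term = 4.945999
  t = 1.5000: term = 9.516111
  t = 2.0000: term = 15.257514
  t = 2.5000: term = 22.016614
  t = 3.0000: term = 29.652006
  t = 3.5000: term = 38.033678
  t = 4.0000: term = 47.042273
  t = 4.5000: term = 56.568390
  t = 5.0000: term = 1794.094318
Convexity = (1/P) * sum = 2018.840691 / 99.186888 = 20.353907


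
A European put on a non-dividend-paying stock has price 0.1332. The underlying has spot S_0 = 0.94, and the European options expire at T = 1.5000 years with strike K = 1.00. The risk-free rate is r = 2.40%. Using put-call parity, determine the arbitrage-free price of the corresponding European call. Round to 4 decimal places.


Answer: Call price = 0.1086

Derivation:
Put-call parity: C - P = S_0 * exp(-qT) - K * exp(-rT).
S_0 * exp(-qT) = 0.9400 * 1.00000000 = 0.94000000
K * exp(-rT) = 1.0000 * 0.96464029 = 0.96464029
C = P + S*exp(-qT) - K*exp(-rT)
C = 0.1332 + 0.94000000 - 0.96464029 = 0.1086


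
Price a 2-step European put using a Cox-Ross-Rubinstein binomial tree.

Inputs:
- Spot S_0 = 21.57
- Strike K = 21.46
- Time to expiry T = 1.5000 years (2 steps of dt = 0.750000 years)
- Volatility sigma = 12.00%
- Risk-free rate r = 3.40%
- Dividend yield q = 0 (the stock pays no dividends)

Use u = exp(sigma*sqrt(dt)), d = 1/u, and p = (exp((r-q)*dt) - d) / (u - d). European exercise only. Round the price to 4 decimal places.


Answer: Price = V(0,0) = 0.6045

Derivation:
dt = T/N = 0.750000
u = exp(sigma*sqrt(dt)) = 1.109515; d = 1/u = 0.901295
p = (exp((r-q)*dt) - d) / (u - d) = 0.598084
Discount per step: exp(-r*dt) = 0.974822
Stock lattice S(k, i) with i counting down-moves:
  k=0: S(0,0) = 21.5700
  k=1: S(1,0) = 23.9322; S(1,1) = 19.4409
  k=2: S(2,0) = 26.5532; S(2,1) = 21.5700; S(2,2) = 17.5220
Terminal payoffs V(N, i) = max(K - S_T, 0):
  V(2,0) = 0.000000; V(2,1) = 0.000000; V(2,2) = 3.937998
Backward induction: V(k, i) = exp(-r*dt) * [p * V(k+1, i) + (1-p) * V(k+1, i+1)].
  V(1,0) = exp(-r*dt) * [p*0.000000 + (1-p)*0.000000] = 0.000000
  V(1,1) = exp(-r*dt) * [p*0.000000 + (1-p)*3.937998] = 1.542895
  V(0,0) = exp(-r*dt) * [p*0.000000 + (1-p)*1.542895] = 0.604502


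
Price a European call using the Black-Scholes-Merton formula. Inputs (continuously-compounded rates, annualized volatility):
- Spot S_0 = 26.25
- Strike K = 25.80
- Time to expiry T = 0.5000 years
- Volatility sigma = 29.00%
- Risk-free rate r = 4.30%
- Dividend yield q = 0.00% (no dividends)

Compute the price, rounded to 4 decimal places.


d1 = (ln(S/K) + (r - q + 0.5*sigma^2) * T) / (sigma * sqrt(T)) = 0.29170104
d2 = d1 - sigma * sqrt(T) = 0.08664007
exp(-rT) = 0.97872948; exp(-qT) = 1.00000000
C = S_0 * exp(-qT) * N(d1) - K * exp(-rT) * N(d2)
N(d1) = 0.61474239; N(d2) = 0.53452119
C = 26.2500 * 1.00000000 * 0.61474239 - 25.8000 * 0.97872948 * 0.53452119 = 2.6397

Answer: Price = 2.6397


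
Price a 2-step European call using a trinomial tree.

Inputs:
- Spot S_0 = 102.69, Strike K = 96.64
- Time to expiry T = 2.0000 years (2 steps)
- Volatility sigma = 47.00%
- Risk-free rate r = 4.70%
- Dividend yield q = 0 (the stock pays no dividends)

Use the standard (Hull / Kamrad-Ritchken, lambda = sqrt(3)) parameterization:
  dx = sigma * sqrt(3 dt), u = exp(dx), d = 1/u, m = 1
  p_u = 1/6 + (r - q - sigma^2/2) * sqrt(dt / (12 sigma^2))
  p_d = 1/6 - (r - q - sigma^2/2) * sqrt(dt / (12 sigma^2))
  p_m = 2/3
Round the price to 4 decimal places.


dt = T/N = 1.000000; dx = sigma*sqrt(3*dt) = 0.814064
u = exp(dx) = 2.257062; d = 1/u = 0.443054
p_u = 0.127696, p_m = 0.666667, p_d = 0.205638
Discount per step: exp(-r*dt) = 0.954087
Stock lattice S(k, j) with j the centered position index:
  k=0: S(0,+0) = 102.6900
  k=1: S(1,-1) = 45.4972; S(1,+0) = 102.6900; S(1,+1) = 231.7777
  k=2: S(2,-2) = 20.1577; S(2,-1) = 45.4972; S(2,+0) = 102.6900; S(2,+1) = 231.7777; S(2,+2) = 523.1365
Terminal payoffs V(N, j) = max(S_T - K, 0):
  V(2,-2) = 0.000000; V(2,-1) = 0.000000; V(2,+0) = 6.050000; V(2,+1) = 135.137676; V(2,+2) = 426.496540
Backward induction: V(k, j) = exp(-r*dt) * [p_u * V(k+1, j+1) + p_m * V(k+1, j) + p_d * V(k+1, j-1)]
  V(1,-1) = exp(-r*dt) * [p_u*6.050000 + p_m*0.000000 + p_d*0.000000] = 0.737088
  V(1,+0) = exp(-r*dt) * [p_u*135.137676 + p_m*6.050000 + p_d*0.000000] = 20.312339
  V(1,+1) = exp(-r*dt) * [p_u*426.496540 + p_m*135.137676 + p_d*6.050000] = 139.103645
  V(0,+0) = exp(-r*dt) * [p_u*139.103645 + p_m*20.312339 + p_d*0.737088] = 30.011816

Answer: Price = V(0,0) = 30.0118


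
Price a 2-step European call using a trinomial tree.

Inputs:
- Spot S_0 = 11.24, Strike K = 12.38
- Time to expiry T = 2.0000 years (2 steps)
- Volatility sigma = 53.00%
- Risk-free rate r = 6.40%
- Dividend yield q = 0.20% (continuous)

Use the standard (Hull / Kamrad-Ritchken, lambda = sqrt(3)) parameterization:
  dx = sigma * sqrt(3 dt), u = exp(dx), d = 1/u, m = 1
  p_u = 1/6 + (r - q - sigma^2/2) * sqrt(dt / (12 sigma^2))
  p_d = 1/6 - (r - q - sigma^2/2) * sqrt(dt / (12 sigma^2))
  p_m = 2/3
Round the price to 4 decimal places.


Answer: Price = V(0,0) = 3.0779

Derivation:
dt = T/N = 1.000000; dx = sigma*sqrt(3*dt) = 0.917987
u = exp(dx) = 2.504244; d = 1/u = 0.399322
p_u = 0.123937, p_m = 0.666667, p_d = 0.209396
Discount per step: exp(-r*dt) = 0.938005
Stock lattice S(k, j) with j the centered position index:
  k=0: S(0,+0) = 11.2400
  k=1: S(1,-1) = 4.4884; S(1,+0) = 11.2400; S(1,+1) = 28.1477
  k=2: S(2,-2) = 1.7923; S(2,-1) = 4.4884; S(2,+0) = 11.2400; S(2,+1) = 28.1477; S(2,+2) = 70.4887
Terminal payoffs V(N, j) = max(S_T - K, 0):
  V(2,-2) = 0.000000; V(2,-1) = 0.000000; V(2,+0) = 0.000000; V(2,+1) = 15.767704; V(2,+2) = 58.108720
Backward induction: V(k, j) = exp(-r*dt) * [p_u * V(k+1, j+1) + p_m * V(k+1, j) + p_d * V(k+1, j-1)]
  V(1,-1) = exp(-r*dt) * [p_u*0.000000 + p_m*0.000000 + p_d*0.000000] = 0.000000
  V(1,+0) = exp(-r*dt) * [p_u*15.767704 + p_m*0.000000 + p_d*0.000000] = 1.833056
  V(1,+1) = exp(-r*dt) * [p_u*58.108720 + p_m*15.767704 + p_d*0.000000] = 16.615483
  V(0,+0) = exp(-r*dt) * [p_u*16.615483 + p_m*1.833056 + p_d*0.000000] = 3.077890


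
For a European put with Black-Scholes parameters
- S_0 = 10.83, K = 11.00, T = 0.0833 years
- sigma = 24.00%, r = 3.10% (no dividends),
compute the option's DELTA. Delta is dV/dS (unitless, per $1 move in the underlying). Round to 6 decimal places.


Answer: Delta = -0.560777

Derivation:
d1 = -0.1529399592; d2 = -0.2222081337
phi(d1) = 0.3943037022; exp(-qT) = 1.0000000000; exp(-rT) = 0.9974210313
N(-d1) = 0.5607771882
Delta = -exp(-qT) * N(-d1) = -1.0000000000 * 0.5607771882 = -0.560777


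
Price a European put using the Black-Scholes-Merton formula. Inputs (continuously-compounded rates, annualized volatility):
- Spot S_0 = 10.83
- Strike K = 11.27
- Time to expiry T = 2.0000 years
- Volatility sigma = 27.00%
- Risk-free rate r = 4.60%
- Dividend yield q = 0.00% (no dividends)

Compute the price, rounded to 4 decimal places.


Answer: Price = 1.3375

Derivation:
d1 = (ln(S/K) + (r - q + 0.5*sigma^2) * T) / (sigma * sqrt(T)) = 0.32756259
d2 = d1 - sigma * sqrt(T) = -0.05427507
exp(-rT) = 0.91210515; exp(-qT) = 1.00000000
P = K * exp(-rT) * N(-d2) - S_0 * exp(-qT) * N(-d1)
N(-d1) = 0.37162121; N(-d2) = 0.52164200
P = 11.2700 * 0.91210515 * 0.52164200 - 10.8300 * 1.00000000 * 0.37162121 = 1.3375


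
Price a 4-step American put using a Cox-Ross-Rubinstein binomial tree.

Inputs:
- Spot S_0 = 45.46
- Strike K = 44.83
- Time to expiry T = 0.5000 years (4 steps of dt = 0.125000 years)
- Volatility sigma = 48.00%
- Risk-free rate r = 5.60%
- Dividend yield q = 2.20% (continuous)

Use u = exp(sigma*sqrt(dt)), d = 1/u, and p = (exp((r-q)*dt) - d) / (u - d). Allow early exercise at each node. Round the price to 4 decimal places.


Answer: Price = V(0,0) = 5.1413

Derivation:
dt = T/N = 0.125000
u = exp(sigma*sqrt(dt)) = 1.184956; d = 1/u = 0.843913
p = (exp((r-q)*dt) - d) / (u - d) = 0.470163
Discount per step: exp(-r*dt) = 0.993024
Stock lattice S(k, i) with i counting down-moves:
  k=0: S(0,0) = 45.4600
  k=1: S(1,0) = 53.8681; S(1,1) = 38.3643
  k=2: S(2,0) = 63.8313; S(2,1) = 45.4600; S(2,2) = 32.3761
  k=3: S(3,0) = 75.6373; S(3,1) = 53.8681; S(3,2) = 38.3643; S(3,3) = 27.3226
  k=4: S(4,0) = 89.6269; S(4,1) = 63.8313; S(4,2) = 45.4600; S(4,3) = 32.3761; S(4,4) = 23.0579
Terminal payoffs V(N, i) = max(K - S_T, 0):
  V(4,0) = 0.000000; V(4,1) = 0.000000; V(4,2) = 0.000000; V(4,3) = 12.453865; V(4,4) = 21.772057
Backward induction: V(k, i) = exp(-r*dt) * [p * V(k+1, i) + (1-p) * V(k+1, i+1)]; then take max(V_cont, immediate exercise) for American.
  V(3,0) = exp(-r*dt) * [p*0.000000 + (1-p)*0.000000] = 0.000000; exercise = 0.000000; V(3,0) = max -> 0.000000
  V(3,1) = exp(-r*dt) * [p*0.000000 + (1-p)*0.000000] = 0.000000; exercise = 0.000000; V(3,1) = max -> 0.000000
  V(3,2) = exp(-r*dt) * [p*0.000000 + (1-p)*12.453865] = 6.552485; exercise = 6.465706; V(3,2) = max -> 6.552485
  V(3,3) = exp(-r*dt) * [p*12.453865 + (1-p)*21.772057] = 17.269672; exercise = 17.507353; V(3,3) = max -> 17.507353
  V(2,0) = exp(-r*dt) * [p*0.000000 + (1-p)*0.000000] = 0.000000; exercise = 0.000000; V(2,0) = max -> 0.000000
  V(2,1) = exp(-r*dt) * [p*0.000000 + (1-p)*6.552485] = 3.447529; exercise = 0.000000; V(2,1) = max -> 3.447529
  V(2,2) = exp(-r*dt) * [p*6.552485 + (1-p)*17.507353] = 12.270579; exercise = 12.453865; V(2,2) = max -> 12.453865
  V(1,0) = exp(-r*dt) * [p*0.000000 + (1-p)*3.447529] = 1.813885; exercise = 0.000000; V(1,0) = max -> 1.813885
  V(1,1) = exp(-r*dt) * [p*3.447529 + (1-p)*12.453865] = 8.162080; exercise = 6.465706; V(1,1) = max -> 8.162080
  V(0,0) = exp(-r*dt) * [p*1.813885 + (1-p)*8.162080] = 5.141276; exercise = 0.000000; V(0,0) = max -> 5.141276


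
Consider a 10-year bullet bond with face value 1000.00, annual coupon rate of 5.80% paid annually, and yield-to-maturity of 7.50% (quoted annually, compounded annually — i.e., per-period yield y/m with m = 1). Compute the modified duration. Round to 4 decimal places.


Answer: Modified duration = 7.1677

Derivation:
Coupon per period c = face * coupon_rate / m = 58.000000
Periods per year m = 1; per-period yield y/m = 0.075000
Number of cashflows N = 10
Cashflows (t years, CF_t, discount factor 1/(1+y/m)^(m*t), PV):
  t = 1.0000: CF_t = 58.000000, DF = 0.930233, PV = 53.953488
  t = 2.0000: CF_t = 58.000000, DF = 0.865333, PV = 50.189292
  t = 3.0000: CF_t = 58.000000, DF = 0.804961, PV = 46.687713
  t = 4.0000: CF_t = 58.000000, DF = 0.748801, PV = 43.430431
  t = 5.0000: CF_t = 58.000000, DF = 0.696559, PV = 40.400401
  t = 6.0000: CF_t = 58.000000, DF = 0.647962, PV = 37.581768
  t = 7.0000: CF_t = 58.000000, DF = 0.602755, PV = 34.959784
  t = 8.0000: CF_t = 58.000000, DF = 0.560702, PV = 32.520730
  t = 9.0000: CF_t = 58.000000, DF = 0.521583, PV = 30.251841
  t = 10.0000: CF_t = 1058.000000, DF = 0.485194, PV = 513.335176
Price P = sum_t PV_t = 883.310624
First compute Macaulay numerator sum_t t * PV_t:
  t * PV_t at t = 1.0000: 53.953488
  t * PV_t at t = 2.0000: 100.378583
  t * PV_t at t = 3.0000: 140.063139
  t * PV_t at t = 4.0000: 173.721723
  t * PV_t at t = 5.0000: 202.002003
  t * PV_t at t = 6.0000: 225.490608
  t * PV_t at t = 7.0000: 244.718490
  t * PV_t at t = 8.0000: 260.165836
  t * PV_t at t = 9.0000: 272.266573
  t * PV_t at t = 10.0000: 5133.351761
Macaulay duration D = 6806.112206 / 883.310624 = 7.705231
Modified duration = D / (1 + y/m) = 7.705231 / (1 + 0.075000) = 7.167657


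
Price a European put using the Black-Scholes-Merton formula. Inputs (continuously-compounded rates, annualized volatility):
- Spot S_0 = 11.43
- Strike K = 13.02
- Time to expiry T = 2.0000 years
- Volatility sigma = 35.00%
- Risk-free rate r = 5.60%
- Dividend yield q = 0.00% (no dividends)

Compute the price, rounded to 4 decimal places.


Answer: Price = 2.3615

Derivation:
d1 = (ln(S/K) + (r - q + 0.5*sigma^2) * T) / (sigma * sqrt(T)) = 0.21062659
d2 = d1 - sigma * sqrt(T) = -0.28434816
exp(-rT) = 0.89404426; exp(-qT) = 1.00000000
P = K * exp(-rT) * N(-d2) - S_0 * exp(-qT) * N(-d1)
N(-d1) = 0.41658933; N(-d2) = 0.61192821
P = 13.0200 * 0.89404426 * 0.61192821 - 11.4300 * 1.00000000 * 0.41658933 = 2.3615


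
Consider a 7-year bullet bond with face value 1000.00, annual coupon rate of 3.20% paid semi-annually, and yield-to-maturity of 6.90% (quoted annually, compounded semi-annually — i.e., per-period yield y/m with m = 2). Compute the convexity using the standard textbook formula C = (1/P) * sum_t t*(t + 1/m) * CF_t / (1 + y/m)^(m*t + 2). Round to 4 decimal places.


Answer: Convexity = 41.9338

Derivation:
Coupon per period c = face * coupon_rate / m = 16.000000
Periods per year m = 2; per-period yield y/m = 0.034500
Number of cashflows N = 14
Cashflows (t years, CF_t, discount factor 1/(1+y/m)^(m*t), PV):
  t = 0.5000: CF_t = 16.000000, DF = 0.966651, PV = 15.466409
  t = 1.0000: CF_t = 16.000000, DF = 0.934413, PV = 14.950613
  t = 1.5000: CF_t = 16.000000, DF = 0.903251, PV = 14.452018
  t = 2.0000: CF_t = 16.000000, DF = 0.873128, PV = 13.970051
  t = 2.5000: CF_t = 16.000000, DF = 0.844010, PV = 13.504158
  t = 3.0000: CF_t = 16.000000, DF = 0.815863, PV = 13.053802
  t = 3.5000: CF_t = 16.000000, DF = 0.788654, PV = 12.618465
  t = 4.0000: CF_t = 16.000000, DF = 0.762353, PV = 12.197646
  t = 4.5000: CF_t = 16.000000, DF = 0.736929, PV = 11.790861
  t = 5.0000: CF_t = 16.000000, DF = 0.712353, PV = 11.397643
  t = 5.5000: CF_t = 16.000000, DF = 0.688596, PV = 11.017538
  t = 6.0000: CF_t = 16.000000, DF = 0.665632, PV = 10.650109
  t = 6.5000: CF_t = 16.000000, DF = 0.643433, PV = 10.294934
  t = 7.0000: CF_t = 1016.000000, DF = 0.621975, PV = 631.926805
Price P = sum_t PV_t = 797.291050
Convexity numerator sum_t t*(t + 1/m) * CF_t / (1+y/m)^(m*t + 2):
  t = 0.5000: term = 7.226009
  t = 1.0000: term = 20.955077
  t = 1.5000: term = 40.512474
  t = 2.0000: term = 65.269009
  t = 2.5000: term = 94.638485
  t = 3.0000: term = 128.075282
  t = 3.5000: term = 165.072057
  t = 4.0000: term = 205.157566
  t = 4.5000: term = 247.894594
  t = 5.0000: term = 292.877991
  t = 5.5000: term = 339.732807
  t = 6.0000: term = 388.112526
  t = 6.5000: term = 437.697387
  t = 7.0000: term = 31000.242514
Convexity = (1/P) * sum = 33433.463779 / 797.291050 = 41.933825


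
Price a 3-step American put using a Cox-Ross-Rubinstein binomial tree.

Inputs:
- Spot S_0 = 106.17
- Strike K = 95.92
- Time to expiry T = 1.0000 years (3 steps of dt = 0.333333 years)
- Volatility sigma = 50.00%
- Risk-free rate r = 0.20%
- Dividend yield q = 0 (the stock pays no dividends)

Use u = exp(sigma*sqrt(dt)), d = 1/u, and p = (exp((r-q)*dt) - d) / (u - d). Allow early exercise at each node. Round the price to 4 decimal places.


dt = T/N = 0.333333
u = exp(sigma*sqrt(dt)) = 1.334658; d = 1/u = 0.749256
p = (exp((r-q)*dt) - d) / (u - d) = 0.429467
Discount per step: exp(-r*dt) = 0.999334
Stock lattice S(k, i) with i counting down-moves:
  k=0: S(0,0) = 106.1700
  k=1: S(1,0) = 141.7006; S(1,1) = 79.5485
  k=2: S(2,0) = 189.1219; S(2,1) = 106.1700; S(2,2) = 59.6021
  k=3: S(3,0) = 252.4131; S(3,1) = 141.7006; S(3,2) = 79.5485; S(3,3) = 44.6572
Terminal payoffs V(N, i) = max(K - S_T, 0):
  V(3,0) = 0.000000; V(3,1) = 0.000000; V(3,2) = 16.371536; V(3,3) = 51.262772
Backward induction: V(k, i) = exp(-r*dt) * [p * V(k+1, i) + (1-p) * V(k+1, i+1)]; then take max(V_cont, immediate exercise) for American.
  V(2,0) = exp(-r*dt) * [p*0.000000 + (1-p)*0.000000] = 0.000000; exercise = 0.000000; V(2,0) = max -> 0.000000
  V(2,1) = exp(-r*dt) * [p*0.000000 + (1-p)*16.371536] = 9.334269; exercise = 0.000000; V(2,1) = max -> 9.334269
  V(2,2) = exp(-r*dt) * [p*16.371536 + (1-p)*51.262772] = 36.253945; exercise = 36.317870; V(2,2) = max -> 36.317870
  V(1,0) = exp(-r*dt) * [p*0.000000 + (1-p)*9.334269] = 5.321955; exercise = 0.000000; V(1,0) = max -> 5.321955
  V(1,1) = exp(-r*dt) * [p*9.334269 + (1-p)*36.317870] = 24.712811; exercise = 16.371536; V(1,1) = max -> 24.712811
  V(0,0) = exp(-r*dt) * [p*5.321955 + (1-p)*24.712811] = 16.374150; exercise = 0.000000; V(0,0) = max -> 16.374150

Answer: Price = V(0,0) = 16.3742
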